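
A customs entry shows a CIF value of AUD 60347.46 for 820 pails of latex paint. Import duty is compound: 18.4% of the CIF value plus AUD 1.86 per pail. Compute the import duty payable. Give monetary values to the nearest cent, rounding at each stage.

Ad valorem component: 60347.46 × 18.4% = 11103.93
Specific component: 820 × 1.86 = 1525.20
Import duty = 11103.93 + 1525.20 = 12629.13

Import duty: AUD 12629.13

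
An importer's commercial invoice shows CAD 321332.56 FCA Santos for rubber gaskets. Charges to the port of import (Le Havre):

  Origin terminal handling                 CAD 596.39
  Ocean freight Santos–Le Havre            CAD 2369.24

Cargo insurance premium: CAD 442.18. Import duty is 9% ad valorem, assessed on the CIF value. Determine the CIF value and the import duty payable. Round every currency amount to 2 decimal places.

CIF value: CAD 324740.37; import duty: CAD 29226.63

CIF = FCA price + pre-shipment costs + freight + insurance
CIF = 321332.56 + 596.39 + 2369.24 + 442.18 = 324740.37
Import duty = 324740.37 × 9% = 29226.63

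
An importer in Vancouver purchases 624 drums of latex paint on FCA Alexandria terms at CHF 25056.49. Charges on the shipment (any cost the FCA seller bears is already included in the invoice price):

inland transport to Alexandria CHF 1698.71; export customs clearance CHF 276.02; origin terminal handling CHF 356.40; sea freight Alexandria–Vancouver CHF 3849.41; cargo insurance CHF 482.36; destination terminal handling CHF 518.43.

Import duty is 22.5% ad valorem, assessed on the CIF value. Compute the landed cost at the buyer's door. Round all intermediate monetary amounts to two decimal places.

Total landed cost: CHF 36955.64

FCA: the seller delivers export-cleared goods to the carrier; the buyer bears costs from that point.
Already in the invoice (seller's account under FCA): inland to port, export clearance — exclude.
CIF value = FCA price + origin terminal + freight + insurance = 25056.49 + 356.40 + 3849.41 + 482.36 = 29744.66
Import duty = 29744.66 × 22.5% = 6692.55
Buyer bears: origin terminal 356.40 + freight 3849.41 + insurance 482.36 + destination terminal 518.43 + duty 6692.55 = 11899.15
Landed cost = invoice 25056.49 + 11899.15 = 36955.64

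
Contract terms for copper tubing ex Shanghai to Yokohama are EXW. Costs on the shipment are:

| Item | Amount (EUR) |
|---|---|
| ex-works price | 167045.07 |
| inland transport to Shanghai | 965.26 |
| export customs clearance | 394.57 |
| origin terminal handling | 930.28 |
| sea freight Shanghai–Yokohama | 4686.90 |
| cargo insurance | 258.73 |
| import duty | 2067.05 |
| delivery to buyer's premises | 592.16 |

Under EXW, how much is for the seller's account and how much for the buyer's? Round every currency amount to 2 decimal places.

EXW: the seller makes goods available at their premises; the buyer bears all onward costs.
Seller's account: goods 167045.07 = 167045.07
Buyer's account: inland to port 965.26 + export clearance 394.57 + origin terminal 930.28 + freight 4686.90 + insurance 258.73 + duty 2067.05 + delivery 592.16 = 9894.95

Seller: EUR 167045.07; buyer: EUR 9894.95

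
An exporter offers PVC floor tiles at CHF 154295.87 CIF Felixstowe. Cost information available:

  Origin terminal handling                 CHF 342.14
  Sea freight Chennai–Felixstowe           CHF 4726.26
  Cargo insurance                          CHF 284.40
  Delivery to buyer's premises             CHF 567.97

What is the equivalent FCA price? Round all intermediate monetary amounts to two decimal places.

Not relevant to the conversion: delivery — on the buyer under both terms; not part of either seller's price.
From CIF to FCA, the seller no longer bears: origin terminal, freight, insurance.
FCA price = 154295.87 − 342.14 − 4726.26 − 284.40 = 148943.07

FCA price: CHF 148943.07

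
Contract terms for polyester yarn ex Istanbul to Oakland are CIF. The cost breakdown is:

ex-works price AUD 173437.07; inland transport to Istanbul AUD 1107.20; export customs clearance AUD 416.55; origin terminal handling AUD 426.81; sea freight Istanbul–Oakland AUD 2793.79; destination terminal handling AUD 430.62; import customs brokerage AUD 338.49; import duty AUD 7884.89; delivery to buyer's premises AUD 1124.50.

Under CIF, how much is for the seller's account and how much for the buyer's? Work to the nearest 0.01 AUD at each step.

CIF: the seller pays costs through ocean freight and marine insurance to the destination port.
Seller's account: goods 173437.07 + inland to port 1107.20 + export clearance 416.55 + origin terminal 426.81 + freight 2793.79 = 178181.42
Buyer's account: destination terminal 430.62 + brokerage 338.49 + duty 7884.89 + delivery 1124.50 = 9778.50

Seller: AUD 178181.42; buyer: AUD 9778.50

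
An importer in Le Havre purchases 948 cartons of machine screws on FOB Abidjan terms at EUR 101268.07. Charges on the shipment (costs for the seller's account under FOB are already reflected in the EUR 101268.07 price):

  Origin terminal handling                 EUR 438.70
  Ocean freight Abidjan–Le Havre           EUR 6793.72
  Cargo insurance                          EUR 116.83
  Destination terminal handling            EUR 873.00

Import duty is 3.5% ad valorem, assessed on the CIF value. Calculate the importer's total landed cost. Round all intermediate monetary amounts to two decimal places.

FOB: the seller bears costs until goods are on board at the origin port; the buyer bears freight, insurance and all costs thereafter.
Already in the invoice (seller's account under FOB): origin terminal — exclude.
CIF value = FOB price + freight + insurance = 101268.07 + 6793.72 + 116.83 = 108178.62
Import duty = 108178.62 × 3.5% = 3786.25
Buyer bears: freight 6793.72 + insurance 116.83 + destination terminal 873.00 + duty 3786.25 = 11569.80
Landed cost = invoice 101268.07 + 11569.80 = 112837.87

Total landed cost: EUR 112837.87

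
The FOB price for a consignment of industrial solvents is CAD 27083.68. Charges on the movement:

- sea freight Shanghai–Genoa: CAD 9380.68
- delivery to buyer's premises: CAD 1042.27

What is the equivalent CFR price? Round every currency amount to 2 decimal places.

Not relevant to the conversion: delivery — on the buyer under both terms; not part of either seller's price.
From FOB to CFR, the seller additionally bears: freight.
CFR price = 27083.68 + 9380.68 = 36464.36

CFR price: CAD 36464.36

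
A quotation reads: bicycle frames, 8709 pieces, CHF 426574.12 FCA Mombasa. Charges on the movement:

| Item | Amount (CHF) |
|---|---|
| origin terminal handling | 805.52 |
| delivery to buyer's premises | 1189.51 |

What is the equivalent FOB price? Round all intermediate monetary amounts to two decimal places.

FOB price: CHF 427379.64

Not relevant to the conversion: delivery — on the buyer under both terms; not part of either seller's price.
From FCA to FOB, the seller additionally bears: origin terminal.
FOB price = 426574.12 + 805.52 = 427379.64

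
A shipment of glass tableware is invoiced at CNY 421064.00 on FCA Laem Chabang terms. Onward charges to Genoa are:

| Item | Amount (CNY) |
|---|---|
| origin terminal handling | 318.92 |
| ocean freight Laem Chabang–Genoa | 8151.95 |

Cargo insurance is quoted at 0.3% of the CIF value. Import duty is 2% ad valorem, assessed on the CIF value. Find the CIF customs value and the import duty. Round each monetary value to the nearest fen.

CIF value: CNY 430827.35; import duty: CNY 8616.55

Let C be the CIF value. C = FCA price + pre-shipment costs + freight + 0.3% × C
C − 0.3% × C = 421064.00 + 318.92 + 8151.95
0.997 × C = 429534.87
C = 429534.87 / 0.997 = 430827.35
Insurance premium = 0.3% × 430827.35 = 1292.48
Import duty = 430827.35 × 2% = 8616.55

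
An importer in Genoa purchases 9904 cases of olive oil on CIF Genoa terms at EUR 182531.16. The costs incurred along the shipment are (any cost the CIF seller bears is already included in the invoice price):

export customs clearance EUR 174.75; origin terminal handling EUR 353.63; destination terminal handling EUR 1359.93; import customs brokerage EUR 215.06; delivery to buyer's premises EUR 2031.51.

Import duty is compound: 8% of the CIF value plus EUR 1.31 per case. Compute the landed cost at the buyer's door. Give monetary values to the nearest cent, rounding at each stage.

Total landed cost: EUR 213714.39

CIF: the seller pays costs through ocean freight and marine insurance to the destination port.
Already in the invoice (seller's account under CIF): export clearance, origin terminal — exclude.
The CIF price already equals the CIF value: 182531.16
Ad valorem component: 182531.16 × 8% = 14602.49
Specific component: 9904 × 1.31 = 12974.24
Import duty = 14602.49 + 12974.24 = 27576.73
Buyer bears: destination terminal 1359.93 + brokerage 215.06 + delivery 2031.51 + duty 27576.73 = 31183.23
Landed cost = invoice 182531.16 + 31183.23 = 213714.39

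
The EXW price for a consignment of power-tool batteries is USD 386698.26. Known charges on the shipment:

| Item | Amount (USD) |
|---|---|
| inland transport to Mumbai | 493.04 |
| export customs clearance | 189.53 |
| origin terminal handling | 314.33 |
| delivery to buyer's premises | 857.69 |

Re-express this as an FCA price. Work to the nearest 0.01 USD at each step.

FCA price: USD 387380.83

Not relevant to the conversion: origin terminal, delivery — on the buyer under both terms; not part of either seller's price.
From EXW to FCA, the seller additionally bears: inland to port, export clearance.
FCA price = 386698.26 + 493.04 + 189.53 = 387380.83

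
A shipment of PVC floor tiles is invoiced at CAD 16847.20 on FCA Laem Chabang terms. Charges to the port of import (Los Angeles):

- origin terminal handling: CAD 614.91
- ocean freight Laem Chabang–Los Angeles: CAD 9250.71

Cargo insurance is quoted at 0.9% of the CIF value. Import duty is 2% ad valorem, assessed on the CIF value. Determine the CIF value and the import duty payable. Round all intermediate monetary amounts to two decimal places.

CIF value: CAD 26955.42; import duty: CAD 539.11

Let C be the CIF value. C = FCA price + pre-shipment costs + freight + 0.9% × C
C − 0.9% × C = 16847.20 + 614.91 + 9250.71
0.991 × C = 26712.82
C = 26712.82 / 0.991 = 26955.42
Insurance premium = 0.9% × 26955.42 = 242.60
Import duty = 26955.42 × 2% = 539.11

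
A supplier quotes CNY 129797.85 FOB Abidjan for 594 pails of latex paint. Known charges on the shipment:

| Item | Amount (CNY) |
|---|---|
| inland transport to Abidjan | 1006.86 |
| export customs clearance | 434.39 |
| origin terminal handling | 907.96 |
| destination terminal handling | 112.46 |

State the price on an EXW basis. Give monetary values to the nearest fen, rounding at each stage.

Not relevant to the conversion: destination terminal — on the buyer under both terms; not part of either seller's price.
From FOB to EXW, the seller no longer bears: inland to port, export clearance, origin terminal.
EXW price = 129797.85 − 1006.86 − 434.39 − 907.96 = 127448.64

EXW price: CNY 127448.64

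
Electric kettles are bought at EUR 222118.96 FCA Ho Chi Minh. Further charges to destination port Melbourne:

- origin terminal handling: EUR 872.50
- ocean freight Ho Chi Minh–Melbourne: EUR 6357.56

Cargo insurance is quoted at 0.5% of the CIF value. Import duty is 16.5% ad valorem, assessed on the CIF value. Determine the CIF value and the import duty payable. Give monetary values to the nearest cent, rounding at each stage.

CIF value: EUR 230501.53; import duty: EUR 38032.75

Let C be the CIF value. C = FCA price + pre-shipment costs + freight + 0.5% × C
C − 0.5% × C = 222118.96 + 872.50 + 6357.56
0.995 × C = 229349.02
C = 229349.02 / 0.995 = 230501.53
Insurance premium = 0.5% × 230501.53 = 1152.51
Import duty = 230501.53 × 16.5% = 38032.75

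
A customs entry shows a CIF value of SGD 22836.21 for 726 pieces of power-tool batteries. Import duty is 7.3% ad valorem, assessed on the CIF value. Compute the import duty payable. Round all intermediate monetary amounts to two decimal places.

Import duty = 22836.21 × 7.3% = 1667.04

Import duty: SGD 1667.04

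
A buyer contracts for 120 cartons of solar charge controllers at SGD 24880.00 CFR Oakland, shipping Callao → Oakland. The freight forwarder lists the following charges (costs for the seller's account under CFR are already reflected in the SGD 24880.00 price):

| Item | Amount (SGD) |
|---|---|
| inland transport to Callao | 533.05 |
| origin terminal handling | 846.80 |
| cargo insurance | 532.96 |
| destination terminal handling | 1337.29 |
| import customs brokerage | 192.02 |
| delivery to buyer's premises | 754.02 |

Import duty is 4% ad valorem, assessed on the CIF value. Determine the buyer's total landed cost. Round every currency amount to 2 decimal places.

Total landed cost: SGD 28712.81

CFR: the seller pays costs through ocean freight to the destination port, but not insurance.
Already in the invoice (seller's account under CFR): inland to port, origin terminal — exclude.
CIF value = CFR price + insurance = 24880.00 + 532.96 = 25412.96
Import duty = 25412.96 × 4% = 1016.52
Buyer bears: insurance 532.96 + destination terminal 1337.29 + brokerage 192.02 + delivery 754.02 + duty 1016.52 = 3832.81
Landed cost = invoice 24880.00 + 3832.81 = 28712.81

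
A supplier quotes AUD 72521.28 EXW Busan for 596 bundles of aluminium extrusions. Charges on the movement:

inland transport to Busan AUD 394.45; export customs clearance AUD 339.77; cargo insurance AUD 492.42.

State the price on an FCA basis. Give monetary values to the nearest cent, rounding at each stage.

FCA price: AUD 73255.50

Not relevant to the conversion: insurance — on the buyer under both terms; not part of either seller's price.
From EXW to FCA, the seller additionally bears: inland to port, export clearance.
FCA price = 72521.28 + 394.45 + 339.77 = 73255.50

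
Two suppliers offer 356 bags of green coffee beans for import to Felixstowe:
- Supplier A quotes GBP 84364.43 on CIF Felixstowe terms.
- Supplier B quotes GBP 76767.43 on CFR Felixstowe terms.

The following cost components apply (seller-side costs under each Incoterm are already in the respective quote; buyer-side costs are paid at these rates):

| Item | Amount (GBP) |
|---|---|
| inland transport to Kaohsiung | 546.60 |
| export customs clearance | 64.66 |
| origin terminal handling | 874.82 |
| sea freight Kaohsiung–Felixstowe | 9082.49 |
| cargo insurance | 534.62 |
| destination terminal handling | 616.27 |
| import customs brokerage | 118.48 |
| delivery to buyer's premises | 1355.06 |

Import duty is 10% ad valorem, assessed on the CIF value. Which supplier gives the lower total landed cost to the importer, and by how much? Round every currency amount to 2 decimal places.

Supplier A (CIF):
The CIF price already equals the CIF value: 84364.43
Import duty = 84364.43 × 10% = 8436.44
Buyer bears (A): 616.27 + 118.48 + 1355.06 = 2089.81
Landed cost (A) = invoice 84364.43 + 2089.81 + duty 8436.44 = 94890.68
Supplier B (CFR):
CIF value = CFR price + insurance = 76767.43 + 534.62 = 77302.05
Import duty = 77302.05 × 10% = 7730.21
Buyer bears (B): 534.62 + 616.27 + 118.48 + 1355.06 = 2624.43
Landed cost (B) = invoice 76767.43 + 2624.43 + duty 7730.21 = 87122.07
Difference = |94890.68 − 87122.07| = 7768.61

Supplier B is cheaper by GBP 7768.61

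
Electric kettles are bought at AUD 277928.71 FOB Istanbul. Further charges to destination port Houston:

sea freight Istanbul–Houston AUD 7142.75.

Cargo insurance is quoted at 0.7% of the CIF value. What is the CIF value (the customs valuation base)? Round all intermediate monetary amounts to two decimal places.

Let C be the CIF value. C = FOB price + freight + 0.7% × C
C − 0.7% × C = 277928.71 + 7142.75
0.993 × C = 285071.46
C = 285071.46 / 0.993 = 287081.03
Insurance premium = 0.7% × 287081.03 = 2009.57

CIF value: AUD 287081.03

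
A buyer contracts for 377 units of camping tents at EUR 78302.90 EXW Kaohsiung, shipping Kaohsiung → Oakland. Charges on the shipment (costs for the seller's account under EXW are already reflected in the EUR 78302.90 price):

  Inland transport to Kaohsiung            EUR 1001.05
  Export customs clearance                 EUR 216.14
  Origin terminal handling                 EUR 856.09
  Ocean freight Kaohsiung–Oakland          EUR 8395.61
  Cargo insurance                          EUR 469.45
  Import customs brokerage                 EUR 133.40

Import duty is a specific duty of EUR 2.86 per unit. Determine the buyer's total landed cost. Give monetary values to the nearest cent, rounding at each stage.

Total landed cost: EUR 90452.86

EXW: the seller makes goods available at their premises; the buyer bears all onward costs.
CIF value = EXW price + inland to port + export clearance + origin terminal + freight + insurance = 78302.90 + 1001.05 + 216.14 + 856.09 + 8395.61 + 469.45 = 89241.24
Import duty = 377 × 2.86 = 1078.22
Buyer bears: inland to port 1001.05 + export clearance 216.14 + origin terminal 856.09 + freight 8395.61 + insurance 469.45 + brokerage 133.40 + duty 1078.22 = 12149.96
Landed cost = invoice 78302.90 + 12149.96 = 90452.86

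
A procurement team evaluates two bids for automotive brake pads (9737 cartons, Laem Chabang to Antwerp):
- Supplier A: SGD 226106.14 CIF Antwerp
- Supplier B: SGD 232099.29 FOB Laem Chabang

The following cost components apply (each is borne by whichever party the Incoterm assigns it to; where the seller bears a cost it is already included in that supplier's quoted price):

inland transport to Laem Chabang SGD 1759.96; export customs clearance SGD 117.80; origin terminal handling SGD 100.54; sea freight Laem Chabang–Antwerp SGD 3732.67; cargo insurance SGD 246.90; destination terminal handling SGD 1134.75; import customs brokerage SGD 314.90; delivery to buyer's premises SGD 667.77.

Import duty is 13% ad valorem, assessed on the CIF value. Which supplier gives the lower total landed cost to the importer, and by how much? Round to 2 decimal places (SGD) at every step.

Supplier A is cheaper by SGD 11269.17

Supplier A (CIF):
The CIF price already equals the CIF value: 226106.14
Import duty = 226106.14 × 13% = 29393.80
Buyer bears (A): 1134.75 + 314.90 + 667.77 = 2117.42
Landed cost (A) = invoice 226106.14 + 2117.42 + duty 29393.80 = 257617.36
Supplier B (FOB):
CIF value = FOB price + freight + insurance = 232099.29 + 3732.67 + 246.90 = 236078.86
Import duty = 236078.86 × 13% = 30690.25
Buyer bears (B): 3732.67 + 246.90 + 1134.75 + 314.90 + 667.77 = 6096.99
Landed cost (B) = invoice 232099.29 + 6096.99 + duty 30690.25 = 268886.53
Difference = |257617.36 − 268886.53| = 11269.17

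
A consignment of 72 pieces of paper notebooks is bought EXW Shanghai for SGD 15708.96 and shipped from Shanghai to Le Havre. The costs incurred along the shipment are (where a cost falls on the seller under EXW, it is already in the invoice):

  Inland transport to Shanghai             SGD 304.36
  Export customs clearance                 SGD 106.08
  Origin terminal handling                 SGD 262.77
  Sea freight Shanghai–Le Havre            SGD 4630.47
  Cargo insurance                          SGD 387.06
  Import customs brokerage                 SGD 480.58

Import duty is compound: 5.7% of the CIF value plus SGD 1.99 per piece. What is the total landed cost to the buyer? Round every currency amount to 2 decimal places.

EXW: the seller makes goods available at their premises; the buyer bears all onward costs.
CIF value = EXW price + inland to port + export clearance + origin terminal + freight + insurance = 15708.96 + 304.36 + 106.08 + 262.77 + 4630.47 + 387.06 = 21399.70
Ad valorem component: 21399.70 × 5.7% = 1219.78
Specific component: 72 × 1.99 = 143.28
Import duty = 1219.78 + 143.28 = 1363.06
Buyer bears: inland to port 304.36 + export clearance 106.08 + origin terminal 262.77 + freight 4630.47 + insurance 387.06 + brokerage 480.58 + duty 1363.06 = 7534.38
Landed cost = invoice 15708.96 + 7534.38 = 23243.34

Total landed cost: SGD 23243.34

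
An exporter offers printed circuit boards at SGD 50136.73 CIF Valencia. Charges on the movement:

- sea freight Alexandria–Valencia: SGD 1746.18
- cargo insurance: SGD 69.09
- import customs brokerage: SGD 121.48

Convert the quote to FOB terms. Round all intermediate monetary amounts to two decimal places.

Not relevant to the conversion: brokerage — on the buyer under both terms; not part of either seller's price.
From CIF to FOB, the seller no longer bears: freight, insurance.
FOB price = 50136.73 − 1746.18 − 69.09 = 48321.46

FOB price: SGD 48321.46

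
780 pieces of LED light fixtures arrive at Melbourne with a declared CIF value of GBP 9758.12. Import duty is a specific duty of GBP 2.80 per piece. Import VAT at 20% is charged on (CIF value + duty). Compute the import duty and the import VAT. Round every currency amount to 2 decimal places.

Import duty: GBP 2184.00; import VAT: GBP 2388.42

Import duty = 780 × 2.80 = 2184.00
VAT base = CIF + duty = 9758.12 + 2184.00 = 11942.12
Import VAT = 11942.12 × 20% = 2388.42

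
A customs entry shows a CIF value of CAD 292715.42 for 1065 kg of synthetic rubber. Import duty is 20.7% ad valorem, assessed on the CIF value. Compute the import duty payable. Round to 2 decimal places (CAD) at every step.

Import duty = 292715.42 × 20.7% = 60592.09

Import duty: CAD 60592.09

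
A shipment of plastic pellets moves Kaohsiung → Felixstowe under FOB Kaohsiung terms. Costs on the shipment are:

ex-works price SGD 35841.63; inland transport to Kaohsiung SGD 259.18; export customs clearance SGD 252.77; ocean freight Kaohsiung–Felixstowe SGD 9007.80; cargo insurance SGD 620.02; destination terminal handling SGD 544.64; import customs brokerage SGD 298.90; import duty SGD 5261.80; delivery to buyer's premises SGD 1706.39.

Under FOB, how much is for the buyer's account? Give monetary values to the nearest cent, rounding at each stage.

Buyer's account: SGD 17439.55

FOB: the seller bears costs until goods are on board at the origin port; the buyer bears freight, insurance and all costs thereafter.
Seller's account: goods 35841.63 + inland to port 259.18 + export clearance 252.77 = 36353.58
Buyer's account: freight 9007.80 + insurance 620.02 + destination terminal 544.64 + brokerage 298.90 + duty 5261.80 + delivery 1706.39 = 17439.55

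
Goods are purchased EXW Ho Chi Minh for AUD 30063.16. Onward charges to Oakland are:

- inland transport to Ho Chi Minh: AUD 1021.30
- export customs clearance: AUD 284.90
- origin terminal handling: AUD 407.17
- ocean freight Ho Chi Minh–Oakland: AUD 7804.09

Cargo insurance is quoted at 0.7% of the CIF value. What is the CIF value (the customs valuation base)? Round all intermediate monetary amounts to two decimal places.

CIF value: AUD 39859.64

Let C be the CIF value. C = EXW price + pre-shipment costs + freight + 0.7% × C
C − 0.7% × C = 30063.16 + 1021.30 + 284.90 + 407.17 + 7804.09
0.993 × C = 39580.62
C = 39580.62 / 0.993 = 39859.64
Insurance premium = 0.7% × 39859.64 = 279.02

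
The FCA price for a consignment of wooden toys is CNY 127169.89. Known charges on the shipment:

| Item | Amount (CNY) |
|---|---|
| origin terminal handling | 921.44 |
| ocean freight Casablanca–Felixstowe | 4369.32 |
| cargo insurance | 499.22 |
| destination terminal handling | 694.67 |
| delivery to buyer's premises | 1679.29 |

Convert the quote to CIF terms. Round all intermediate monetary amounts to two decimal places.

CIF price: CNY 132959.87

Not relevant to the conversion: destination terminal, delivery — on the buyer under both terms; not part of either seller's price.
From FCA to CIF, the seller additionally bears: origin terminal, freight, insurance.
CIF price = 127169.89 + 921.44 + 4369.32 + 499.22 = 132959.87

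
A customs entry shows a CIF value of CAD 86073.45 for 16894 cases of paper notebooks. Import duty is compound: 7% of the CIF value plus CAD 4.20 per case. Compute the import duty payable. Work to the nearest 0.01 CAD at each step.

Import duty: CAD 76979.94

Ad valorem component: 86073.45 × 7% = 6025.14
Specific component: 16894 × 4.20 = 70954.80
Import duty = 6025.14 + 70954.80 = 76979.94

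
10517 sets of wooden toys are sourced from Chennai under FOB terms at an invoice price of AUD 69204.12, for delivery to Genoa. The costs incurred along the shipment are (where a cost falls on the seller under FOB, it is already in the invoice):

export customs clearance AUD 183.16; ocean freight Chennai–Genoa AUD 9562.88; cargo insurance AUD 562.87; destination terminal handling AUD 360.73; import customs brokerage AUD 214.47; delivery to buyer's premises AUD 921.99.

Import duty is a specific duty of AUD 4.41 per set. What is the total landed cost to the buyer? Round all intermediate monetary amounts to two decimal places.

FOB: the seller bears costs until goods are on board at the origin port; the buyer bears freight, insurance and all costs thereafter.
Already in the invoice (seller's account under FOB): export clearance — exclude.
CIF value = FOB price + freight + insurance = 69204.12 + 9562.88 + 562.87 = 79329.87
Import duty = 10517 × 4.41 = 46379.97
Buyer bears: freight 9562.88 + insurance 562.87 + destination terminal 360.73 + brokerage 214.47 + delivery 921.99 + duty 46379.97 = 58002.91
Landed cost = invoice 69204.12 + 58002.91 = 127207.03

Total landed cost: AUD 127207.03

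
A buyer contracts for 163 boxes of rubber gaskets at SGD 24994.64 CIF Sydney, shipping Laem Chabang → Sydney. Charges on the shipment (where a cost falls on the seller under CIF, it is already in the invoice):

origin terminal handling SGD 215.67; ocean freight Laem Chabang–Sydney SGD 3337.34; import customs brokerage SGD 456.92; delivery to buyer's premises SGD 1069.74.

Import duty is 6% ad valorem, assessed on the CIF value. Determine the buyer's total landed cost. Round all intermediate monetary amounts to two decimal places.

CIF: the seller pays costs through ocean freight and marine insurance to the destination port.
Already in the invoice (seller's account under CIF): origin terminal, freight — exclude.
The CIF price already equals the CIF value: 24994.64
Import duty = 24994.64 × 6% = 1499.68
Buyer bears: brokerage 456.92 + delivery 1069.74 + duty 1499.68 = 3026.34
Landed cost = invoice 24994.64 + 3026.34 = 28020.98

Total landed cost: SGD 28020.98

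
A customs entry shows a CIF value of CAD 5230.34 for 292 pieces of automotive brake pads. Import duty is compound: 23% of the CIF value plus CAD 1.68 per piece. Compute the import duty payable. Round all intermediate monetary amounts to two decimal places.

Import duty: CAD 1693.54

Ad valorem component: 5230.34 × 23% = 1202.98
Specific component: 292 × 1.68 = 490.56
Import duty = 1202.98 + 490.56 = 1693.54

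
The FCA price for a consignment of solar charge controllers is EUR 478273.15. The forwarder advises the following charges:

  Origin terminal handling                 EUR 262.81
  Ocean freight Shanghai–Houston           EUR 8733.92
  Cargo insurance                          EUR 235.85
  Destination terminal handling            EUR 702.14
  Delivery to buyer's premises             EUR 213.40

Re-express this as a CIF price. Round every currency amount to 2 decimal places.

Not relevant to the conversion: destination terminal, delivery — on the buyer under both terms; not part of either seller's price.
From FCA to CIF, the seller additionally bears: origin terminal, freight, insurance.
CIF price = 478273.15 + 262.81 + 8733.92 + 235.85 = 487505.73

CIF price: EUR 487505.73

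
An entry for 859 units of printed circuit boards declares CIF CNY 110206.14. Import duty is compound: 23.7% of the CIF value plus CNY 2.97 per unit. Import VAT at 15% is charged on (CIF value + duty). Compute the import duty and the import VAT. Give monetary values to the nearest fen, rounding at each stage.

Ad valorem component: 110206.14 × 23.7% = 26118.86
Specific component: 859 × 2.97 = 2551.23
Import duty = 26118.86 + 2551.23 = 28670.09
VAT base = CIF + duty = 110206.14 + 28670.09 = 138876.23
Import VAT = 138876.23 × 15% = 20831.43

Import duty: CNY 28670.09; import VAT: CNY 20831.43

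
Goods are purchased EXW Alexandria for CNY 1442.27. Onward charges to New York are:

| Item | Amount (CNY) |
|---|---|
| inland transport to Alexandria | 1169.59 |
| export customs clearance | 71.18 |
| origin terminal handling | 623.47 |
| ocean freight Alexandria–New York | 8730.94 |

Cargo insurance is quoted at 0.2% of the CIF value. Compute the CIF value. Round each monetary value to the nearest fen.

CIF value: CNY 12061.57

Let C be the CIF value. C = EXW price + pre-shipment costs + freight + 0.2% × C
C − 0.2% × C = 1442.27 + 1169.59 + 71.18 + 623.47 + 8730.94
0.998 × C = 12037.45
C = 12037.45 / 0.998 = 12061.57
Insurance premium = 0.2% × 12061.57 = 24.12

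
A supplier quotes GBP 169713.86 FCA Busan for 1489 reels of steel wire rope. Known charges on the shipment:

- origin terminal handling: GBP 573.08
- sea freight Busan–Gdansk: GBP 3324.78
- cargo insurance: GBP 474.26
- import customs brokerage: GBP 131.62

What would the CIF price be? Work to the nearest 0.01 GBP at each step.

Not relevant to the conversion: brokerage — on the buyer under both terms; not part of either seller's price.
From FCA to CIF, the seller additionally bears: origin terminal, freight, insurance.
CIF price = 169713.86 + 573.08 + 3324.78 + 474.26 = 174085.98

CIF price: GBP 174085.98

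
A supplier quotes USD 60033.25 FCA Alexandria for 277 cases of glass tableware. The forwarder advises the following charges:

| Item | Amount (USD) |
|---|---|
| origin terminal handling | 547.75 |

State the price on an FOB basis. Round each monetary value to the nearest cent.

FOB price: USD 60581.00

From FCA to FOB, the seller additionally bears: origin terminal.
FOB price = 60033.25 + 547.75 = 60581.00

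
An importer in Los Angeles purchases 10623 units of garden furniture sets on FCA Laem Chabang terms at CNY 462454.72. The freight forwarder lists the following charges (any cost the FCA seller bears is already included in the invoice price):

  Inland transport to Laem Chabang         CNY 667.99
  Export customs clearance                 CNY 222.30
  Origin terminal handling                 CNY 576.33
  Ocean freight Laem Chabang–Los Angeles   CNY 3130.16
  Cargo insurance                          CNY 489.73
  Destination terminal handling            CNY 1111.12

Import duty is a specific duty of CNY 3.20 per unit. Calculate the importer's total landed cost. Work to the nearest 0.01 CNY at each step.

FCA: the seller delivers export-cleared goods to the carrier; the buyer bears costs from that point.
Already in the invoice (seller's account under FCA): inland to port, export clearance — exclude.
CIF value = FCA price + origin terminal + freight + insurance = 462454.72 + 576.33 + 3130.16 + 489.73 = 466650.94
Import duty = 10623 × 3.20 = 33993.60
Buyer bears: origin terminal 576.33 + freight 3130.16 + insurance 489.73 + destination terminal 1111.12 + duty 33993.60 = 39300.94
Landed cost = invoice 462454.72 + 39300.94 = 501755.66

Total landed cost: CNY 501755.66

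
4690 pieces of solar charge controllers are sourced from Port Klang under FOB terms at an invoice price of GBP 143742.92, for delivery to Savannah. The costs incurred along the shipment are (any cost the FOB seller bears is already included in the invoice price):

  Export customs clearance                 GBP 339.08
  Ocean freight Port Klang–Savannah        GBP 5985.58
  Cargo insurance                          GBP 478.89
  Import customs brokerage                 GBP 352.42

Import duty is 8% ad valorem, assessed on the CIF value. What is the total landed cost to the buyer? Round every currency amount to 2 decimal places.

FOB: the seller bears costs until goods are on board at the origin port; the buyer bears freight, insurance and all costs thereafter.
Already in the invoice (seller's account under FOB): export clearance — exclude.
CIF value = FOB price + freight + insurance = 143742.92 + 5985.58 + 478.89 = 150207.39
Import duty = 150207.39 × 8% = 12016.59
Buyer bears: freight 5985.58 + insurance 478.89 + brokerage 352.42 + duty 12016.59 = 18833.48
Landed cost = invoice 143742.92 + 18833.48 = 162576.40

Total landed cost: GBP 162576.40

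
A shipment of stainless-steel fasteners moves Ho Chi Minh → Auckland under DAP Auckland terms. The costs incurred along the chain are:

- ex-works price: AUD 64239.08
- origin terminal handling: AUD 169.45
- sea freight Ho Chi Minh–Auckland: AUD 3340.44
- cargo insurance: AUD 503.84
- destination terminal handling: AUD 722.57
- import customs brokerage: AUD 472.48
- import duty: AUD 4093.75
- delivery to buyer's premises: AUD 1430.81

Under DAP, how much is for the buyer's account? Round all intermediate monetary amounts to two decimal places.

Buyer's account: AUD 4566.23

DAP: the seller bears all costs to the named destination except import duty and clearance.
Seller's account: goods 64239.08 + origin terminal 169.45 + freight 3340.44 + insurance 503.84 + destination terminal 722.57 + delivery 1430.81 = 70406.19
Buyer's account: brokerage 472.48 + duty 4093.75 = 4566.23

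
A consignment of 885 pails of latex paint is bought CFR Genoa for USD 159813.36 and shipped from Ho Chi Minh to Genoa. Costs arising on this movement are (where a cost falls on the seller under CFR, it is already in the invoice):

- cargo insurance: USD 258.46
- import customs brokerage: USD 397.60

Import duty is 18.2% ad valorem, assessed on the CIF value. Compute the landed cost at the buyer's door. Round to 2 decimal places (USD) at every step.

CFR: the seller pays costs through ocean freight to the destination port, but not insurance.
CIF value = CFR price + insurance = 159813.36 + 258.46 = 160071.82
Import duty = 160071.82 × 18.2% = 29133.07
Buyer bears: insurance 258.46 + brokerage 397.60 + duty 29133.07 = 29789.13
Landed cost = invoice 159813.36 + 29789.13 = 189602.49

Total landed cost: USD 189602.49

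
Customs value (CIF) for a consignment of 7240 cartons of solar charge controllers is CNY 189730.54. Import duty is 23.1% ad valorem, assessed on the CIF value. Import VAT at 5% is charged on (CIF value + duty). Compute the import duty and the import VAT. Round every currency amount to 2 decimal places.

Import duty: CNY 43827.75; import VAT: CNY 11677.91

Import duty = 189730.54 × 23.1% = 43827.75
VAT base = CIF + duty = 189730.54 + 43827.75 = 233558.29
Import VAT = 233558.29 × 5% = 11677.91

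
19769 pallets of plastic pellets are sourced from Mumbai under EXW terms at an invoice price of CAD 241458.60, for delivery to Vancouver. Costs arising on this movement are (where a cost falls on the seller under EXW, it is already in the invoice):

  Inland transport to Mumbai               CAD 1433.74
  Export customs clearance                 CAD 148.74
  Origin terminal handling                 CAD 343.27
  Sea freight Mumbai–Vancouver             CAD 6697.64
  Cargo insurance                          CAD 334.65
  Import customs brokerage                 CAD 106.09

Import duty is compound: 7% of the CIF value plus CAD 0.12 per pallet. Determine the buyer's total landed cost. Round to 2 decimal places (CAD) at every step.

Total landed cost: CAD 270424.17

EXW: the seller makes goods available at their premises; the buyer bears all onward costs.
CIF value = EXW price + inland to port + export clearance + origin terminal + freight + insurance = 241458.60 + 1433.74 + 148.74 + 343.27 + 6697.64 + 334.65 = 250416.64
Ad valorem component: 250416.64 × 7% = 17529.16
Specific component: 19769 × 0.12 = 2372.28
Import duty = 17529.16 + 2372.28 = 19901.44
Buyer bears: inland to port 1433.74 + export clearance 148.74 + origin terminal 343.27 + freight 6697.64 + insurance 334.65 + brokerage 106.09 + duty 19901.44 = 28965.57
Landed cost = invoice 241458.60 + 28965.57 = 270424.17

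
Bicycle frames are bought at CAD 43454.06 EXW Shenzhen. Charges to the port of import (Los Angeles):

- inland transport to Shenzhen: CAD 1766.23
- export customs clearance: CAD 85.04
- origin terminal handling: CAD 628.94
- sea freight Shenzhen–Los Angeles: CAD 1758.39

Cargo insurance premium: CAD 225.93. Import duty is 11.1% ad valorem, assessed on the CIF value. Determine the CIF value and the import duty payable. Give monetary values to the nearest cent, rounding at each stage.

CIF = EXW price + pre-shipment costs + freight + insurance
CIF = 43454.06 + 1766.23 + 85.04 + 628.94 + 1758.39 + 225.93 = 47918.59
Import duty = 47918.59 × 11.1% = 5318.96

CIF value: CAD 47918.59; import duty: CAD 5318.96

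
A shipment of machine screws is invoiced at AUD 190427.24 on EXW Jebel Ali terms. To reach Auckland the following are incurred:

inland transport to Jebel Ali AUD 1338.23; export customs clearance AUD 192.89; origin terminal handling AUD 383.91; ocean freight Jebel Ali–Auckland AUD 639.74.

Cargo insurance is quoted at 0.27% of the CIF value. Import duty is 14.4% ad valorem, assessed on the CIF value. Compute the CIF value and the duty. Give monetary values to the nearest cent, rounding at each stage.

CIF value: AUD 193504.47; import duty: AUD 27864.64

Let C be the CIF value. C = EXW price + pre-shipment costs + freight + 0.27% × C
C − 0.27% × C = 190427.24 + 1338.23 + 192.89 + 383.91 + 639.74
0.9973 × C = 192982.01
C = 192982.01 / 0.9973 = 193504.47
Insurance premium = 0.27% × 193504.47 = 522.46
Import duty = 193504.47 × 14.4% = 27864.64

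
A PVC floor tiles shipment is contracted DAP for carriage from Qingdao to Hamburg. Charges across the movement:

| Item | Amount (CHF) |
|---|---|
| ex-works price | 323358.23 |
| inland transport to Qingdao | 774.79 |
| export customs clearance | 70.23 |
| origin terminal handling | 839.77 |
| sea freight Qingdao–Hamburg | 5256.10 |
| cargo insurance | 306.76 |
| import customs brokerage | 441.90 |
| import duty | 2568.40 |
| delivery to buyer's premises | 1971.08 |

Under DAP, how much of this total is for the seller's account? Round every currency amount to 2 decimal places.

DAP: the seller bears all costs to the named destination except import duty and clearance.
Seller's account: goods 323358.23 + inland to port 774.79 + export clearance 70.23 + origin terminal 839.77 + freight 5256.10 + insurance 306.76 + delivery 1971.08 = 332576.96
Buyer's account: brokerage 441.90 + duty 2568.40 = 3010.30

Seller's account: CHF 332576.96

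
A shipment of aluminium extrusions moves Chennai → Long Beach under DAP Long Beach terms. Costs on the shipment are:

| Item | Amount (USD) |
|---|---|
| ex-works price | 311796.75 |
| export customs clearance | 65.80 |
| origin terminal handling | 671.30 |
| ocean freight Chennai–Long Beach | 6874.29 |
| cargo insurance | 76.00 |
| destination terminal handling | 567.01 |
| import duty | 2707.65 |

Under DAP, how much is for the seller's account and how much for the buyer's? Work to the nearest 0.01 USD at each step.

Seller: USD 320051.15; buyer: USD 2707.65

DAP: the seller bears all costs to the named destination except import duty and clearance.
Seller's account: goods 311796.75 + export clearance 65.80 + origin terminal 671.30 + freight 6874.29 + insurance 76.00 + destination terminal 567.01 = 320051.15
Buyer's account: duty 2707.65 = 2707.65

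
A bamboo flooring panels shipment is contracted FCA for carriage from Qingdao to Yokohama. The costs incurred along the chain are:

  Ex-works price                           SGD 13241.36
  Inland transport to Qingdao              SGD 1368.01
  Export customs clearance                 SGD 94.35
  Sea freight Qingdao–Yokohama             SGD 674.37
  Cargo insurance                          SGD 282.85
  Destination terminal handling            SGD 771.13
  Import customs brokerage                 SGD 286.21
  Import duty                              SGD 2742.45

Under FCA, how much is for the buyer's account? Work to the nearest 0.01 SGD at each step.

FCA: the seller delivers export-cleared goods to the carrier; the buyer bears costs from that point.
Seller's account: goods 13241.36 + inland to port 1368.01 + export clearance 94.35 = 14703.72
Buyer's account: freight 674.37 + insurance 282.85 + destination terminal 771.13 + brokerage 286.21 + duty 2742.45 = 4757.01

Buyer's account: SGD 4757.01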